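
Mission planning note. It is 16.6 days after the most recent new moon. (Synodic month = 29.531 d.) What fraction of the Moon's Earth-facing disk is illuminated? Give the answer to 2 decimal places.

0.96

Elongation θ = 360° × 16.6/29.531 ≈ 202.4°.
Illuminated fraction = (1 − cos 202.4°)/2 = (1 − (-0.925))/2 ≈ 0.962.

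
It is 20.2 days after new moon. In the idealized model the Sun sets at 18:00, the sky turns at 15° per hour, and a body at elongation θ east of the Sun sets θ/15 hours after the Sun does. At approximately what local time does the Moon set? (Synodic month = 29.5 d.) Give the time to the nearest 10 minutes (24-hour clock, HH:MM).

The Moon has covered 20.2/29.5 of its cycle, so θ ≈ 360° × 20.2/29.5 = 246.5°.
Delay after the Sun = 246.5° / (15°/h) ≈ 16.43 h.
18:00 + 16.434 h ≈ 10:26 → 10:30 to the nearest ten minutes.

10:30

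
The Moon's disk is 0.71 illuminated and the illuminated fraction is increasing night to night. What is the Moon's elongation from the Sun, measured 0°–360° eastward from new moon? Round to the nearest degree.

115°

cos θ = 1 − 2f = -0.420, giving a principal value of 114.8°.
The Moon is waxing (0°–180°), so θ = 114.8° directly.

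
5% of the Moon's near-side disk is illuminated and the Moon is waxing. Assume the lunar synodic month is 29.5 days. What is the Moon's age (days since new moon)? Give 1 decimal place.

2.1 days

From f = (1 − cos θ)/2: cos θ = 1 − 2×0.05 = 0.900; arccos → 25.8°.
Waxing ⇒ before full, so θ = 25.8°.
At 360°/29.5 d per day, 25.8° corresponds to 2.12 days.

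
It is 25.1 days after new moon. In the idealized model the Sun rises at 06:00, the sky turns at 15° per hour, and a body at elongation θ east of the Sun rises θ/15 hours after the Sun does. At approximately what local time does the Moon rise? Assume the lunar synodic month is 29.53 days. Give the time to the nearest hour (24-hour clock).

The Moon has covered 25.1/29.53 of its cycle, so θ ≈ 360° × 25.1/29.53 = 306.0°.
Delay after the Sun = 306.0° / (15°/h) ≈ 20.40 h.
06:00 + 20.40 h ≈ 02:24 → 02:00 to the nearest hour.

02:00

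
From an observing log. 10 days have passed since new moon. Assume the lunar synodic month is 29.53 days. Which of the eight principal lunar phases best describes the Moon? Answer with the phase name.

waxing gibbous

At 10/29.53 of the cycle, θ ≈ 122° — the waxing gibbous range.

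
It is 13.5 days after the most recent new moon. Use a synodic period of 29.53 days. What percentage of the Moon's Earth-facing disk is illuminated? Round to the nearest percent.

98%

The Moon has covered 13.5/29.53 of its cycle, so θ ≈ 360° × 13.5/29.53 = 164.6°.
Illuminated fraction = (1 − cos 164.6°)/2 = (1 − (-0.964))/2 ≈ 0.982, so 98%.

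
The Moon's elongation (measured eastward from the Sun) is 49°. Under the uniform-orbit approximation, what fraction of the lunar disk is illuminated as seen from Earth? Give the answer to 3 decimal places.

f = (1 − cos 49°)/2 = (1 − 0.656)/2 ≈ 0.172.

0.172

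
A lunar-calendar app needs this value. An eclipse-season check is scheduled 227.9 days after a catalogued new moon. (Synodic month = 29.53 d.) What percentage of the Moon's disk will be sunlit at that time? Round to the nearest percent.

60%

227.9 d spans 7 complete synodic months (7 × 29.53 = 206.71 d) plus 21.19 d.
Elongation θ = 360° × 21.19/29.53 ≈ 258.3°.
Illuminated fraction = (1 − cos 258.3°)/2 = (1 − (-0.202))/2 ≈ 0.601, so 60%.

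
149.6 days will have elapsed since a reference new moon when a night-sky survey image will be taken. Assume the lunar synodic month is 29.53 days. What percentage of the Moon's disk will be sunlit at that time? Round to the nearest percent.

149.6/29.53 = 5.066 lunations, so 5 complete cycles and 1.95 d into the next.
The Moon has covered 1.95/29.53 of its cycle, so θ ≈ 360° × 1.95/29.53 = 23.8°.
With cos θ = 0.915, the lit fraction is (1 − 0.915)/2 ≈ 0.042, so 4%.

4%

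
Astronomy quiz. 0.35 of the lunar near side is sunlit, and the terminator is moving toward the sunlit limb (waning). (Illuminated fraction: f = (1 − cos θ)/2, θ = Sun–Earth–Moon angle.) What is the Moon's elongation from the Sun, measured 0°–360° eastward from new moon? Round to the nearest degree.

287°

cos θ = 1 − 2f = 0.300, giving a principal value of 72.5°.
Since the Moon is past full (waning), take the reflex angle: θ = 360° − 72.5° = 287.5°.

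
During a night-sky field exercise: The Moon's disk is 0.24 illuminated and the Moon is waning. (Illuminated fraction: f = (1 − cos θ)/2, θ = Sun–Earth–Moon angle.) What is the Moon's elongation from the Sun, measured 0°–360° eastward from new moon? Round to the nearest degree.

cos θ = 1 − 2f = 0.520, giving a principal value of 58.7°.
Waning ⇒ past full, so θ = 360° − 58.7° = 301.3°.

301°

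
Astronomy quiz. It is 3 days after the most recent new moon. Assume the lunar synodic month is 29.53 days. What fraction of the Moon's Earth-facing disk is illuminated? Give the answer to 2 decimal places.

0.10

The Moon has covered 3/29.53 of its cycle, so θ ≈ 360° × 3/29.53 = 36.6°.
With cos θ = 0.803, the lit fraction is (1 − 0.803)/2 ≈ 0.098.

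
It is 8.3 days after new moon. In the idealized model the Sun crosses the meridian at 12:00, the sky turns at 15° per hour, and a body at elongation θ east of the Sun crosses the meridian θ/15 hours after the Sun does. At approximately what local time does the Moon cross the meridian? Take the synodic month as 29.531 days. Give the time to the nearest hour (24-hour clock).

Phase angle: θ = 360°·(8.3 d)/(29.531 d) = 101.2°.
At 15° of sky rotation per hour, 101.2° corresponds to a 6.75 h lag.
12:00 + 6.75 h ≈ 18:45 → 19:00 to the nearest hour.

19:00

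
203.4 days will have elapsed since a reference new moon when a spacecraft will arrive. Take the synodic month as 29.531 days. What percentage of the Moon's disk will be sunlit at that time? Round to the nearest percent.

12%

Reduce mod P: 203.4 − 6×29.531 = 26.21 d into the current lunation.
Phase angle: θ = 360°·(26.21 d)/(29.531 d) = 319.6°.
cos 319.6° = 0.761, so f = (1 − 0.761)/2 = 0.119, so 12%.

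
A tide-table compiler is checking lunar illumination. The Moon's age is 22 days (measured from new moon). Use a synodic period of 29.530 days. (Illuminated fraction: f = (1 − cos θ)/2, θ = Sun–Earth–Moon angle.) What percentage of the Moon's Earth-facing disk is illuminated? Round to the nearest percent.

52%

Phase angle: θ = 360°·(22 d)/(29.530 d) = 268.2°.
Illuminated fraction = (1 − cos 268.2°)/2 = (1 − (-0.031))/2 ≈ 0.516, so 52%.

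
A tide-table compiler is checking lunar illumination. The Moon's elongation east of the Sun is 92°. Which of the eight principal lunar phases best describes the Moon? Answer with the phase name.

The first quarter sector spans roughly 68°–112°; 92° falls inside it.

first quarter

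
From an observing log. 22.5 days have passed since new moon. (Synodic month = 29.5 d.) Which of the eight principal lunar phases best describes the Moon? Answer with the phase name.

θ ≈ 360° × 22.5/29.5 = 275°, which falls in the last quarter sector.

last quarter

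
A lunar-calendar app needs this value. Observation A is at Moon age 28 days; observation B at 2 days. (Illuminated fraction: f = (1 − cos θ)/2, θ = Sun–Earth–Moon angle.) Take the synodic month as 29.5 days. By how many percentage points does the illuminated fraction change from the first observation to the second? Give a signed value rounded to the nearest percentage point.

First observation: θ = 360°·28/29.5 = 341.7°, so f = 0.025.
Second observation: θ = 24.4°, f = 0.045.
Δf = 0.045 − 0.025 = +0.019, i.e. +2 pp.

+2 percentage points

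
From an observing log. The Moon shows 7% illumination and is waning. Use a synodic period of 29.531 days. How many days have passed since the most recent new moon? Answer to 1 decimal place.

From f = (1 − cos θ)/2: cos θ = 1 − 2×0.07 = 0.860; arccos → 30.7°.
A waning Moon lies in 180°–360°, so θ = 360° − 30.7° = 329.3°.
That fraction of the synodic month is 329.3/360 × 29.531 d ≈ 27.01 d.

27.0 days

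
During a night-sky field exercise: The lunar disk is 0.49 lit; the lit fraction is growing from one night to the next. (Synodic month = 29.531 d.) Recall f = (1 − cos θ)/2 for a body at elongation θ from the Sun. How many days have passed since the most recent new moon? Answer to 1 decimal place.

7.3 days

cos θ = 1 − 2f = 0.020, giving a principal value of 88.9°.
The Moon is waxing (0°–180°), so θ = 88.9° directly.
At 360°/29.531 d per day, 88.9° corresponds to 7.29 days.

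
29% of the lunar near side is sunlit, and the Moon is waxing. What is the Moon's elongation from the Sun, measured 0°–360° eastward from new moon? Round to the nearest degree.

65°

From f = (1 − cos θ)/2: cos θ = 1 − 2×0.29 = 0.420; arccos → 65.2°.
Before full moon the principal value applies: θ = 65.2°.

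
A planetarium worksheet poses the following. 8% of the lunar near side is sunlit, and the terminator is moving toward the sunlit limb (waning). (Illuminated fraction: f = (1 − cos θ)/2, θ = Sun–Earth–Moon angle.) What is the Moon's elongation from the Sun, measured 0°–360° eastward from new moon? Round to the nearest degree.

Invert f = (1 − cos θ)/2 to get cos θ = 1 − 2(0.08) = 0.840, hence θ₀ = arccos 0.840 = 32.9°.
Since the Moon is past full (waning), take the reflex angle: θ = 360° − 32.9° = 327.1°.

327°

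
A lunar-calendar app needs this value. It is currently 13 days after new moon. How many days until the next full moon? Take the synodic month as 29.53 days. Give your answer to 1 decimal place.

Full moon is 0.5 of the way through the cycle: age 0.5 × 29.53 = 14.765 d.
That is 14.765 − 13 = 1.765 days ahead.

1.8 days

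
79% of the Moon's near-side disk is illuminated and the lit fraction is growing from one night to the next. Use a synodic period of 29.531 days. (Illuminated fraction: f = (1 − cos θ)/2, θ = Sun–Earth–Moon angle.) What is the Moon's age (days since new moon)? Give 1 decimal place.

10.3 days

Invert f = (1 − cos θ)/2 to get cos θ = 1 − 2(0.79) = -0.580, hence θ₀ = arccos -0.580 = 125.5°.
Waxing ⇒ before full, so θ = 125.5°.
Age = 29.531 × 125.5°/360° ≈ 10.29 days.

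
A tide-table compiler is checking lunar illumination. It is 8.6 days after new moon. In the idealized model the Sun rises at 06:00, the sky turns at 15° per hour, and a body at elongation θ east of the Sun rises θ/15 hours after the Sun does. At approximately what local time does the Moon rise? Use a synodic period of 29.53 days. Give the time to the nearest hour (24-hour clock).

13:00

The Moon has covered 8.6/29.53 of its cycle, so θ ≈ 360° × 8.6/29.53 = 104.8°.
Delay after the Sun = 104.8° / (15°/h) ≈ 6.99 h.
06:00 + 6.99 h ≈ 12:59 → 13:00 to the nearest hour.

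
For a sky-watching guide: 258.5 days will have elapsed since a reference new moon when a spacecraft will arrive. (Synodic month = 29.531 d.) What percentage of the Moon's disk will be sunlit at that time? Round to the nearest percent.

49%

Reduce mod P: 258.5 − 8×29.531 = 22.25 d into the current lunation.
Phase angle: θ = 360°·(22.25 d)/(29.531 d) = 271.3°.
With cos θ = 0.022, the lit fraction is (1 − 0.022)/2 ≈ 0.489, so 49%.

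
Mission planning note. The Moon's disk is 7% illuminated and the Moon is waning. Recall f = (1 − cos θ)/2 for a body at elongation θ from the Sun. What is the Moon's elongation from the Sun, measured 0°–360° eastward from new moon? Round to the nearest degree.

329°

cos θ = 1 − 2f = 0.860, giving a principal value of 30.7°.
Since the Moon is past full (waning), take the reflex angle: θ = 360° − 30.7° = 329.3°.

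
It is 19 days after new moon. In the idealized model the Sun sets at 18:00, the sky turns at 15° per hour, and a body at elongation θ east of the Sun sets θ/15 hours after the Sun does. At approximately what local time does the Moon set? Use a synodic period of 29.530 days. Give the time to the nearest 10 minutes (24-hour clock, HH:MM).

The Moon has covered 19/29.530 of its cycle, so θ ≈ 360° × 19/29.530 = 231.6°.
Delay after the Sun = 231.6° / (15°/h) ≈ 15.44 h.
18:00 + 15.442 h ≈ 09:27 → 09:30 to the nearest ten minutes.

09:30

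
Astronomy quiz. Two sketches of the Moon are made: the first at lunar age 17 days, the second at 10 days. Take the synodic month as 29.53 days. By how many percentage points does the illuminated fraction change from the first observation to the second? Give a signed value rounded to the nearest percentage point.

-18 pp

First observation: θ = 360°·17/29.53 = 207.2°, so f = 0.945.
Second observation: θ = 121.9°, f = 0.764.
Δf = 0.764 − 0.945 = -0.180, i.e. -18 pp.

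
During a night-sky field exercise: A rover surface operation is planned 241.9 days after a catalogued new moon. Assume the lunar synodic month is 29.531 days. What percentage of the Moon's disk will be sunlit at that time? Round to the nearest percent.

241.9 d spans 8 complete synodic months (8 × 29.531 = 236.25 d) plus 5.65 d.
Elongation θ = 360° × 5.65/29.531 ≈ 68.9°.
Illuminated fraction = (1 − cos 68.9°)/2 = (1 − 0.360)/2 ≈ 0.320, so 32%.

32%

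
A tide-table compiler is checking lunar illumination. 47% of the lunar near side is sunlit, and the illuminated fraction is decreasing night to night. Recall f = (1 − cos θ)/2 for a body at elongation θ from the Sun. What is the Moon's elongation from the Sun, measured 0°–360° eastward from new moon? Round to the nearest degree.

273°

cos θ = 1 − 2f = 0.060, giving a principal value of 86.6°.
Since the Moon is past full (waning), take the reflex angle: θ = 360° − 86.6° = 273.4°.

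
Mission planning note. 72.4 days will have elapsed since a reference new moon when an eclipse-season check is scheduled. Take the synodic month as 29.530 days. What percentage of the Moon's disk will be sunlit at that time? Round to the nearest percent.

72.4/29.530 = 2.452 lunations, so 2 complete cycles and 13.34 d into the next.
The Moon has covered 13.34/29.530 of its cycle, so θ ≈ 360° × 13.34/29.530 = 162.6°.
With cos θ = (-0.954), the lit fraction is (1 − (-0.954))/2 ≈ 0.977, so 98%.

98%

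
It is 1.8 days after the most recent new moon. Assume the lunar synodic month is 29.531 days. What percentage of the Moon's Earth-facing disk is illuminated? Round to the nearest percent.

4%

Phase angle: θ = 360°·(1.8 d)/(29.531 d) = 21.9°.
cos 21.9° = 0.928, so f = (1 − 0.928)/2 = 0.036, so 4%.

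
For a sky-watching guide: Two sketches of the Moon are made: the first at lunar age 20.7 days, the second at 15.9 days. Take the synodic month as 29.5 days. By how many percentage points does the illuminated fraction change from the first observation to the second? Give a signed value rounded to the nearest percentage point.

+34 percentage points

θ₁ = 360° × 20.7/29.5 = 252.6°, f₁ = (1 − cos θ₁)/2 = 0.649.
θ₂ = 360° × 15.9/29.5 = 194.0°, f₂ = (1 − cos θ₂)/2 = 0.985.
Change = f₂ − f₁ = +0.336 → +34 percentage points.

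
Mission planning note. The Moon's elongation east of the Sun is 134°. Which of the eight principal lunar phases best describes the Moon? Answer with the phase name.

waxing gibbous

The waxing gibbous sector spans roughly 112°–158°; 134° falls inside it.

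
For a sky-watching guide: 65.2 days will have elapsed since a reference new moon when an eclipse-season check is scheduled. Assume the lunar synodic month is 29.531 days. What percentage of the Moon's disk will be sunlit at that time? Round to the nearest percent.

37%

65.2 d spans 2 complete synodic months (2 × 29.531 = 59.06 d) plus 6.14 d.
Phase angle: θ = 360°·(6.14 d)/(29.531 d) = 74.8°.
With cos θ = 0.262, the lit fraction is (1 − 0.262)/2 ≈ 0.369, so 37%.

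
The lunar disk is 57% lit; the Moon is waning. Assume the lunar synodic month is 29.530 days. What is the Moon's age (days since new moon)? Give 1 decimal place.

From f = (1 − cos θ)/2: cos θ = 1 − 2×0.57 = -0.140; arccos → 98.0°.
A waning Moon lies in 180°–360°, so θ = 360° − 98.0° = 262.0°.
That fraction of the synodic month is 262.0/360 × 29.530 d ≈ 21.49 d.

21.5 days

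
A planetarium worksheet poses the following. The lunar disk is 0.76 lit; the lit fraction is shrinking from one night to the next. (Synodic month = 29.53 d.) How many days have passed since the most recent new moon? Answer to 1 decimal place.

cos θ = 1 − 2f = -0.520, giving a principal value of 121.3°.
Since the Moon is past full (waning), take the reflex angle: θ = 360° − 121.3° = 238.7°.
Age = 29.53 × 238.7°/360° ≈ 19.58 days.

19.6 days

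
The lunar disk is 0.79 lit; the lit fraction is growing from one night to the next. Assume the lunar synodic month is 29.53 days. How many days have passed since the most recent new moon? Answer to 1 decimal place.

cos θ = 1 − 2f = -0.580, giving a principal value of 125.5°.
The Moon is waxing (0°–180°), so θ = 125.5° directly.
That fraction of the synodic month is 125.5/360 × 29.53 d ≈ 10.29 d.

10.3 days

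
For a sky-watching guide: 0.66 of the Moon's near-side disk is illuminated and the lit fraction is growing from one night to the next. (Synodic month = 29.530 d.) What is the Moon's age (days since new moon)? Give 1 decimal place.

cos θ = 1 − 2f = -0.320, giving a principal value of 108.7°.
The Moon is waxing (0°–180°), so θ = 108.7° directly.
At 360°/29.530 d per day, 108.7° corresponds to 8.91 days.

8.9 days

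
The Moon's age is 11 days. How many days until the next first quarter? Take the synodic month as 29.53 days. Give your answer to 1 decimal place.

First quarter occurs at elongation 90°, i.e. at age 29.53 × 90/360 = 7.383 d.
This lunation's first quarter (7.383 d) has passed, so add one period: 36.913 − 11 = 25.913 days.

25.9 days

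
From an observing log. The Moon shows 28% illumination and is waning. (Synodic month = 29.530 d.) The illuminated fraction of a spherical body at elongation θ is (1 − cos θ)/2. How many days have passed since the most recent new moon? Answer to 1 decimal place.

24.3 days

Invert f = (1 − cos θ)/2 to get cos θ = 1 − 2(0.28) = 0.440, hence θ₀ = arccos 0.440 = 63.9°.
Waning ⇒ past full, so θ = 360° − 63.9° = 296.1°.
That fraction of the synodic month is 296.1/360 × 29.530 d ≈ 24.29 d.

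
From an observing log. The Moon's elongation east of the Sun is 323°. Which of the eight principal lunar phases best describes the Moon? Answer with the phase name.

The waning crescent sector spans roughly 292°–338°; 323° falls inside it.

waning crescent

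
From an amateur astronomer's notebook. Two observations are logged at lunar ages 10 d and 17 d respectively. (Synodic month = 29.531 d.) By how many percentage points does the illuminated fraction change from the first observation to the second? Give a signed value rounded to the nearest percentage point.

+18 pp

θ₁ = 360° × 10/29.531 = 121.9°, f₁ = (1 − cos θ₁)/2 = 0.764.
θ₂ = 360° × 17/29.531 = 207.2°, f₂ = (1 − cos θ₂)/2 = 0.945.
Change = f₂ − f₁ = +0.180 → +18 percentage points.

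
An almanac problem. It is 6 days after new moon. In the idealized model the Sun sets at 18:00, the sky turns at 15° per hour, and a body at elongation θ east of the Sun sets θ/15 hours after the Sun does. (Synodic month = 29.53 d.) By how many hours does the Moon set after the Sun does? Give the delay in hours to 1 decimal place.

Phase angle: θ = 360°·(6 d)/(29.53 d) = 73.1°.
At 15° of sky rotation per hour, 73.1° corresponds to a 4.88 h lag.
So the Moon sets 4.88 h after the Sun.

4.9 h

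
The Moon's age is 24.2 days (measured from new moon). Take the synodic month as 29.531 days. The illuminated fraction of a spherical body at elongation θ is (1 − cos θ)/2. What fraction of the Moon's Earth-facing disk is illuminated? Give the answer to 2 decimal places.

0.29

Phase angle: θ = 360°·(24.2 d)/(29.531 d) = 295.0°.
cos 295.0° = 0.423, so f = (1 − 0.423)/2 = 0.289.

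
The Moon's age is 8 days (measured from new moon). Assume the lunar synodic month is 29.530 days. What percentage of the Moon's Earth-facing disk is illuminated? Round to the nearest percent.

Elongation θ = 360° × 8/29.530 ≈ 97.5°.
cos 97.5° = (-0.131), so f = (1 − (-0.131))/2 = 0.566, so 57%.

57%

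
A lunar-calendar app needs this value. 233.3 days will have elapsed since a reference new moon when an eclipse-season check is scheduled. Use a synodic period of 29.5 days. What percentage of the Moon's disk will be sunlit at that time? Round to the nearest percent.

Reduce mod P: 233.3 − 7×29.5 = 26.80 d into the current lunation.
The Moon has covered 26.80/29.5 of its cycle, so θ ≈ 360° × 26.80/29.5 = 327.1°.
With cos θ = 0.839, the lit fraction is (1 − 0.839)/2 ≈ 0.080, so 8%.

8%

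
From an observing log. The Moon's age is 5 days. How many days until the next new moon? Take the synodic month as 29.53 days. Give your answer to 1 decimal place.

The next new moon completes the synodic month: 29.53 − 5 = 24.530 days.

24.5 days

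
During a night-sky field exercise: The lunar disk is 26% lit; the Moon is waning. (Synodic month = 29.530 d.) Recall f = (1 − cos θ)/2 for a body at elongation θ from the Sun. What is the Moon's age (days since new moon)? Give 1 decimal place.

24.5 days

From f = (1 − cos θ)/2: cos θ = 1 − 2×0.26 = 0.480; arccos → 61.3°.
Since the Moon is past full (waning), take the reflex angle: θ = 360° − 61.3° = 298.7°.
At 360°/29.530 d per day, 298.7° corresponds to 24.50 days.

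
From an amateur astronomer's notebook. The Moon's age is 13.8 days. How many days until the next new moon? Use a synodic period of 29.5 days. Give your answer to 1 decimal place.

One full lunation from the last new moon is 29.5 d; remaining = 29.5 − 13.8 = 15.700 d.

15.7 days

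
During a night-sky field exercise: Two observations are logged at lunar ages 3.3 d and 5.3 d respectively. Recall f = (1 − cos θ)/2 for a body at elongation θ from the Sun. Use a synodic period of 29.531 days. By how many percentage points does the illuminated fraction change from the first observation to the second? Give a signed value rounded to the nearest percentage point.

+17 pp

θ₁ = 360° × 3.3/29.531 = 40.2°, f₁ = (1 − cos θ₁)/2 = 0.118.
θ₂ = 360° × 5.3/29.531 = 64.6°, f₂ = (1 − cos θ₂)/2 = 0.286.
Change = f₂ − f₁ = +0.167 → +17 percentage points.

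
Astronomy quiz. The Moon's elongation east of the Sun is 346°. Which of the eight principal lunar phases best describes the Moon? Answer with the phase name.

new moon

The new moon sector spans roughly -22°–22°; 346° falls inside it.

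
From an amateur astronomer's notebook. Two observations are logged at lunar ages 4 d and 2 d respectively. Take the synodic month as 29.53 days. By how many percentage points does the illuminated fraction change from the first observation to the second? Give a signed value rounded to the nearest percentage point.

-13 pp

First observation: θ = 360°·4/29.53 = 48.8°, so f = 0.170.
Second observation: θ = 24.4°, f = 0.045.
Δf = 0.045 − 0.170 = -0.126, i.e. -13 pp.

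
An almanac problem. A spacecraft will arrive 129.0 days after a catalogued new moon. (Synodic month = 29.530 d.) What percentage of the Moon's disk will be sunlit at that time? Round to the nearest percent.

84%

129.0 d spans 4 complete synodic months (4 × 29.530 = 118.12 d) plus 10.88 d.
The Moon has covered 10.88/29.530 of its cycle, so θ ≈ 360° × 10.88/29.530 = 132.6°.
With cos θ = (-0.677), the lit fraction is (1 − (-0.677))/2 ≈ 0.839, so 84%.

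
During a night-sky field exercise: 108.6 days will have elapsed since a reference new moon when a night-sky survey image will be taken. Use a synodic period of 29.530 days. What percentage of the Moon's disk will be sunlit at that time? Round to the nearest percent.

72%

108.6/29.530 = 3.678 lunations, so 3 complete cycles and 20.01 d into the next.
Elongation θ = 360° × 20.01/29.530 ≈ 243.9°.
cos 243.9° = (-0.439), so f = (1 − (-0.439))/2 = 0.720, so 72%.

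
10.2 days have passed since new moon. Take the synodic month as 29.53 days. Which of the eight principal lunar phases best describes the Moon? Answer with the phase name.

At 10.2/29.53 of the cycle, θ ≈ 124° — the waxing gibbous range.

waxing gibbous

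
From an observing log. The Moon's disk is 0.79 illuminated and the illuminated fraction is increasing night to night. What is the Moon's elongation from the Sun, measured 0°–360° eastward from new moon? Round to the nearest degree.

125°

cos θ = 1 − 2f = -0.580, giving a principal value of 125.5°.
Before full moon the principal value applies: θ = 125.5°.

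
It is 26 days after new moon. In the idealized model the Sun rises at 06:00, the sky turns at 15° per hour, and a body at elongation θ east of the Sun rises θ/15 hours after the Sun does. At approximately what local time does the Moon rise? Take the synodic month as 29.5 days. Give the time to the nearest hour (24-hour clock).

03:00

Phase angle: θ = 360°·(26 d)/(29.5 d) = 317.3°.
At 15° of sky rotation per hour, 317.3° corresponds to a 21.15 h lag.
06:00 + 21.15 h ≈ 03:09 → 03:00 to the nearest hour.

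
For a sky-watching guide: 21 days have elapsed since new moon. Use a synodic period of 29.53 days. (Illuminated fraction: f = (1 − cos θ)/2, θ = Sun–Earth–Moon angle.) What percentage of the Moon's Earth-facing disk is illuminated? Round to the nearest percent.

Phase angle: θ = 360°·(21 d)/(29.53 d) = 256.0°.
cos 256.0° = (-0.242), so f = (1 − (-0.242))/2 = 0.621, so 62%.

62%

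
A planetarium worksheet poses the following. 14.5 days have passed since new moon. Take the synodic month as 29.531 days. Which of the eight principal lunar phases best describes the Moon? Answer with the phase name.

θ ≈ 360° × 14.5/29.531 = 177°, which falls in the full moon sector.

full moon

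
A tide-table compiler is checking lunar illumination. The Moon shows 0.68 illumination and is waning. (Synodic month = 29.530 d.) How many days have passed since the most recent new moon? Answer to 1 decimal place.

From f = (1 − cos θ)/2: cos θ = 1 − 2×0.68 = -0.360; arccos → 111.1°.
A waning Moon lies in 180°–360°, so θ = 360° − 111.1° = 248.9°.
Age = 29.530 × 248.9°/360° ≈ 20.42 days.

20.4 days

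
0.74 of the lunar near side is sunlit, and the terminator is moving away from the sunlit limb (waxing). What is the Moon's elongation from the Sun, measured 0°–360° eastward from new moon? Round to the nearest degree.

119°

From f = (1 − cos θ)/2: cos θ = 1 − 2×0.74 = -0.480; arccos → 118.7°.
Waxing ⇒ before full, so θ = 118.7°.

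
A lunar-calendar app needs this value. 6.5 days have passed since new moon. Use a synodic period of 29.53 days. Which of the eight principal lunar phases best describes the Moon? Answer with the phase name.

first quarter

θ ≈ 360° × 6.5/29.53 = 79°, which falls in the first quarter sector.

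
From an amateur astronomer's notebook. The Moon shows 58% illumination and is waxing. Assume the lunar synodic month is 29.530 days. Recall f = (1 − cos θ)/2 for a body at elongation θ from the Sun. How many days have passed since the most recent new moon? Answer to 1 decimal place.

8.1 days

Invert f = (1 − cos θ)/2 to get cos θ = 1 − 2(0.58) = -0.160, hence θ₀ = arccos -0.160 = 99.2°.
The Moon is waxing (0°–180°), so θ = 99.2° directly.
At 360°/29.530 d per day, 99.2° corresponds to 8.14 days.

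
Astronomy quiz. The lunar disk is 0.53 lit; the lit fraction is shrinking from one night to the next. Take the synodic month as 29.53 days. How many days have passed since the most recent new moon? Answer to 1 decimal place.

Invert f = (1 − cos θ)/2 to get cos θ = 1 − 2(0.53) = -0.060, hence θ₀ = arccos -0.060 = 93.4°.
Since the Moon is past full (waning), take the reflex angle: θ = 360° − 93.4° = 266.6°.
That fraction of the synodic month is 266.6/360 × 29.53 d ≈ 21.87 d.

21.9 days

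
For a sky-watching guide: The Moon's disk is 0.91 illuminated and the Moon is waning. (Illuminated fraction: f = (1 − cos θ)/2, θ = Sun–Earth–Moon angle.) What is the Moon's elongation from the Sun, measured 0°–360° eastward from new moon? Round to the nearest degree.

cos θ = 1 − 2f = -0.820, giving a principal value of 145.1°.
Waning ⇒ past full, so θ = 360° − 145.1° = 214.9°.

215°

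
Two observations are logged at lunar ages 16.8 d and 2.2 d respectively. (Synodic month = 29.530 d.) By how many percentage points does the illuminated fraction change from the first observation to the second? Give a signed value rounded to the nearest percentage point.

-90 percentage points

θ₁ = 360° × 16.8/29.530 = 204.8°, f₁ = (1 − cos θ₁)/2 = 0.954.
θ₂ = 360° × 2.2/29.530 = 26.8°, f₂ = (1 − cos θ₂)/2 = 0.054.
Change = f₂ − f₁ = -0.900 → -90 percentage points.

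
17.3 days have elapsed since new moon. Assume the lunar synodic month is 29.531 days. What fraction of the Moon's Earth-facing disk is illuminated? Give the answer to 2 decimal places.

0.93

Elongation θ = 360° × 17.3/29.531 ≈ 210.9°.
cos 210.9° = (-0.858), so f = (1 − (-0.858))/2 = 0.929.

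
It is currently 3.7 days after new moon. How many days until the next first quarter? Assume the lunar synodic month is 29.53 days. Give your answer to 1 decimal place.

3.7 days

First quarter occurs at elongation 90°, i.e. at age 29.53 × 90/360 = 7.383 d.
So 3.683 days remain (7.383 − 3.7).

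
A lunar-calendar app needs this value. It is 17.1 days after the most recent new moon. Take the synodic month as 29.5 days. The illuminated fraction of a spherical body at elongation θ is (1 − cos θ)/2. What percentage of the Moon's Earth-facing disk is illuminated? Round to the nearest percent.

Elongation θ = 360° × 17.1/29.5 ≈ 208.7°.
cos 208.7° = (-0.877), so f = (1 − (-0.877))/2 = 0.939, so 94%.

94%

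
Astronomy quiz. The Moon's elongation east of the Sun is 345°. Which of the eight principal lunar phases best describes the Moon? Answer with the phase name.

new moon

345° lies in the new moon sector of the 8-phase cycle.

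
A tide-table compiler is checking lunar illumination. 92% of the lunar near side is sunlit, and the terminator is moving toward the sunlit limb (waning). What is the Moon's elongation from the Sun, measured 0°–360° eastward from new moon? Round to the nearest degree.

cos θ = 1 − 2f = -0.840, giving a principal value of 147.1°.
A waning Moon lies in 180°–360°, so θ = 360° − 147.1° = 212.9°.

213°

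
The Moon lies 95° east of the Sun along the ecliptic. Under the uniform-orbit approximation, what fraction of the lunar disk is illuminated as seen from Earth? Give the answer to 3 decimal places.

cos 95° = (-0.087), so f = (1 − (-0.087))/2 = 0.544.

0.544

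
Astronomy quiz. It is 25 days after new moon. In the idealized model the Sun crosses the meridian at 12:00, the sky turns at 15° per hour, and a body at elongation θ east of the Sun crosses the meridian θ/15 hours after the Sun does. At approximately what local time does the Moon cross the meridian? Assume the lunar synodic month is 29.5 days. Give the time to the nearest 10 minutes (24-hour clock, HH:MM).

08:20

Elongation θ = 360° × 25/29.5 ≈ 305.1°.
Delay after the Sun = 305.1° / (15°/h) ≈ 20.34 h.
12:00 + 20.339 h ≈ 08:20 → 08:20 to the nearest ten minutes.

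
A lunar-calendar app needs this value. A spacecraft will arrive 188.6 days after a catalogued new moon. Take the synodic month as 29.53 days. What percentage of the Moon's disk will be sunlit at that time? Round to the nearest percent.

88%

Reduce mod P: 188.6 − 6×29.53 = 11.42 d into the current lunation.
Phase angle: θ = 360°·(11.42 d)/(29.53 d) = 139.2°.
cos 139.2° = (-0.757), so f = (1 − (-0.757))/2 = 0.879, so 88%.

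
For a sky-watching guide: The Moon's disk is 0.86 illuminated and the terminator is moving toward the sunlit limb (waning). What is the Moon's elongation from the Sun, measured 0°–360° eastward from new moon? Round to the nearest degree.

From f = (1 − cos θ)/2: cos θ = 1 − 2×0.86 = -0.720; arccos → 136.1°.
A waning Moon lies in 180°–360°, so θ = 360° − 136.1° = 223.9°.

224°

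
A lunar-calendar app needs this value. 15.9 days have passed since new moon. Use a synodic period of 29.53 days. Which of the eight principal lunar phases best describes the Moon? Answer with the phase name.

full moon

θ ≈ 360° × 15.9/29.53 = 194°, which falls in the full moon sector.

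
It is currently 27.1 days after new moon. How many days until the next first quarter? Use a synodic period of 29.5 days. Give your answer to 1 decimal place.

9.8 days

First quarter is 0.25 of the way through the cycle: age 0.25 × 29.5 = 7.375 d.
Already past this cycle's first quarter; the next is at 7.375 + 29.5 = 36.875 d, so 36.875 − 27.1 = 9.775 days.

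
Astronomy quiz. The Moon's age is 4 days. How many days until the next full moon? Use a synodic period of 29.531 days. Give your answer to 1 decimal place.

Full moon is 0.5 of the way through the cycle: age 0.5 × 29.531 = 14.765 d.
So 10.765 days remain (14.765 − 4).

10.8 days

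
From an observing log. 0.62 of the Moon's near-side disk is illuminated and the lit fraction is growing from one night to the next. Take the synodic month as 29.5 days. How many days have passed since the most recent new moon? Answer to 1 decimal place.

8.5 days

From f = (1 − cos θ)/2: cos θ = 1 − 2×0.62 = -0.240; arccos → 103.9°.
Before full moon the principal value applies: θ = 103.9°.
That fraction of the synodic month is 103.9/360 × 29.5 d ≈ 8.51 d.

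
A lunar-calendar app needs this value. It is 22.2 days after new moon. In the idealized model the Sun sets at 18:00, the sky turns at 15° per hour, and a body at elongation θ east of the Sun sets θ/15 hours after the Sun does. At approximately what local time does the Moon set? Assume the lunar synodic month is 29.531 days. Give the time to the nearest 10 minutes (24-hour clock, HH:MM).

12:00

The Moon has covered 22.2/29.531 of its cycle, so θ ≈ 360° × 22.2/29.531 = 270.6°.
The Moon trails the Sun by θ/15 = 270.6/15 ≈ 18.04 hours.
18:00 + 18.042 h ≈ 12:03 → 12:00 to the nearest ten minutes.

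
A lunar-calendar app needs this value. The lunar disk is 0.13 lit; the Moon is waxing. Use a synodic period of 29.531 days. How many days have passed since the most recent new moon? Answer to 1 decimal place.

Invert f = (1 − cos θ)/2 to get cos θ = 1 − 2(0.13) = 0.740, hence θ₀ = arccos 0.740 = 42.3°.
The Moon is waxing (0°–180°), so θ = 42.3° directly.
At 360°/29.531 d per day, 42.3° corresponds to 3.47 days.

3.5 days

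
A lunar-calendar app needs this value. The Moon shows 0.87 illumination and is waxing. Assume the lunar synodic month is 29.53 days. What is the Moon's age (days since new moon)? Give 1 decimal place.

Invert f = (1 − cos θ)/2 to get cos θ = 1 − 2(0.87) = -0.740, hence θ₀ = arccos -0.740 = 137.7°.
The Moon is waxing (0°–180°), so θ = 137.7° directly.
Age = 29.53 × 137.7°/360° ≈ 11.30 days.

11.3 days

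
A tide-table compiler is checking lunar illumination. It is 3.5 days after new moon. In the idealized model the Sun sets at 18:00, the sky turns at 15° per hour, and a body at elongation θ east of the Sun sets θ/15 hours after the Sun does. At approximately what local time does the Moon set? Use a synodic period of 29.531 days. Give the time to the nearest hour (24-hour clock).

Phase angle: θ = 360°·(3.5 d)/(29.531 d) = 42.7°.
Delay after the Sun = 42.7° / (15°/h) ≈ 2.84 h.
18:00 + 2.84 h ≈ 20:51 → 21:00 to the nearest hour.

21:00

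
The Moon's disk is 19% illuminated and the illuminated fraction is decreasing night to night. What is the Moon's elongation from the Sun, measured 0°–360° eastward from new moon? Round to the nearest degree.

Invert f = (1 − cos θ)/2 to get cos θ = 1 − 2(0.19) = 0.620, hence θ₀ = arccos 0.620 = 51.7°.
A waning Moon lies in 180°–360°, so θ = 360° − 51.7° = 308.3°.

308°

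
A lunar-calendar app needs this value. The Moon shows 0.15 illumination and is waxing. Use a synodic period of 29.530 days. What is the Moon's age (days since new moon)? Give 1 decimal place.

cos θ = 1 − 2f = 0.700, giving a principal value of 45.6°.
The Moon is waxing (0°–180°), so θ = 45.6° directly.
Age = 29.530 × 45.6°/360° ≈ 3.74 days.

3.7 days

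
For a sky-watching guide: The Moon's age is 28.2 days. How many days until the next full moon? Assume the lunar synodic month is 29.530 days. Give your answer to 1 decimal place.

16.1 days

Full moon occurs at elongation 180°, i.e. at age 29.530 × 180/360 = 14.765 d.
This lunation's full moon (14.765 d) has passed, so add one period: 44.295 − 28.2 = 16.095 days.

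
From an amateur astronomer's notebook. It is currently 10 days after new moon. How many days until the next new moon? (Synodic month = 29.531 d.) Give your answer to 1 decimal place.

19.5 days

One full lunation from the last new moon is 29.531 d; remaining = 29.531 − 10 = 19.531 d.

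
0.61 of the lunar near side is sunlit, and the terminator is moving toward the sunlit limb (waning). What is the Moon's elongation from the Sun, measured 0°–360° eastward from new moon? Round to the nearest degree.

cos θ = 1 − 2f = -0.220, giving a principal value of 102.7°.
Since the Moon is past full (waning), take the reflex angle: θ = 360° − 102.7° = 257.3°.

257°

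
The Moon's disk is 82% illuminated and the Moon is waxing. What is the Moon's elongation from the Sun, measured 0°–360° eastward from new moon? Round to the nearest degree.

130°

From f = (1 − cos θ)/2: cos θ = 1 − 2×0.82 = -0.640; arccos → 129.8°.
Before full moon the principal value applies: θ = 129.8°.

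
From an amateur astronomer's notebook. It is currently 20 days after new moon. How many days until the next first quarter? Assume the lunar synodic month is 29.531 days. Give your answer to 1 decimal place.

16.9 days

First quarter occurs at elongation 90°, i.e. at age 29.531 × 90/360 = 7.383 d.
This lunation's first quarter (7.383 d) has passed, so add one period: 36.914 − 20 = 16.914 days.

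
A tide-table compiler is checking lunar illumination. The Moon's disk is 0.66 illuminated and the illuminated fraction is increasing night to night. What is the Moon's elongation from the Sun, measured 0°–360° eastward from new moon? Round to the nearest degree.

109°

cos θ = 1 − 2f = -0.320, giving a principal value of 108.7°.
The Moon is waxing (0°–180°), so θ = 108.7° directly.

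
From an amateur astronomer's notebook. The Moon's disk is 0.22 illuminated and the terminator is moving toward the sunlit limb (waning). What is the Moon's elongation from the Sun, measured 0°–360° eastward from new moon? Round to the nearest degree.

From f = (1 − cos θ)/2: cos θ = 1 − 2×0.22 = 0.560; arccos → 55.9°.
Waning ⇒ past full, so θ = 360° − 55.9° = 304.1°.

304°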